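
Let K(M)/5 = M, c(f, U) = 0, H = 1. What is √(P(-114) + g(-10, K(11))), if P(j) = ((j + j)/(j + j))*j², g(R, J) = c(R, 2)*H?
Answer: 114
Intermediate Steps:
K(M) = 5*M
g(R, J) = 0 (g(R, J) = 0*1 = 0)
P(j) = j² (P(j) = ((2*j)/((2*j)))*j² = ((2*j)*(1/(2*j)))*j² = 1*j² = j²)
√(P(-114) + g(-10, K(11))) = √((-114)² + 0) = √(12996 + 0) = √12996 = 114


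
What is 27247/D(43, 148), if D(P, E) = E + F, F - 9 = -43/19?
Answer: 517693/2940 ≈ 176.09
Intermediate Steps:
F = 128/19 (F = 9 - 43/19 = 128/19 ≈ 6.7368)
D(P, E) = 128/19 + E (D(P, E) = E + 128/19 = 128/19 + E)
27247/D(43, 148) = 27247/(128/19 + 148) = 27247/(2940/19) = 27247*(19/2940) = 517693/2940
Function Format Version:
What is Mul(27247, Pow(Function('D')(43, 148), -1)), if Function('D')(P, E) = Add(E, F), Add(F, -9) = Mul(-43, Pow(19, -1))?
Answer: Rational(517693, 2940) ≈ 176.09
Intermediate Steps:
F = Rational(128, 19) (F = Add(9, Mul(-43, Pow(19, -1))) = Add(9, Mul(-43, Rational(1, 19))) = Add(9, Rational(-43, 19)) = Rational(128, 19) ≈ 6.7368)
Function('D')(P, E) = Add(Rational(128, 19), E) (Function('D')(P, E) = Add(E, Rational(128, 19)) = Add(Rational(128, 19), E))
Mul(27247, Pow(Function('D')(43, 148), -1)) = Mul(27247, Pow(Add(Rational(128, 19), 148), -1)) = Mul(27247, Pow(Rational(2940, 19), -1)) = Mul(27247, Rational(19, 2940)) = Rational(517693, 2940)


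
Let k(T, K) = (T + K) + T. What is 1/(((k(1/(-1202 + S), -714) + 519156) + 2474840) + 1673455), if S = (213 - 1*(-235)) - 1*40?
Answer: 397/1852694588 ≈ 2.1428e-7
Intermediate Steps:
S = 408 (S = (213 + 235) - 40 = 448 - 40 = 408)
k(T, K) = K + 2*T (k(T, K) = (K + T) + T = K + 2*T)
1/(((k(1/(-1202 + S), -714) + 519156) + 2474840) + 1673455) = 1/((((-714 + 2/(-1202 + 408)) + 519156) + 2474840) + 1673455) = 1/((((-714 + 2/(-794)) + 519156) + 2474840) + 1673455) = 1/((((-714 + 2*(-1/794)) + 519156) + 2474840) + 1673455) = 1/((((-714 - 1/397) + 519156) + 2474840) + 1673455) = 1/(((-283459/397 + 519156) + 2474840) + 1673455) = 1/((205821473/397 + 2474840) + 1673455) = 1/(1188332953/397 + 1673455) = 1/(1852694588/397) = 397/1852694588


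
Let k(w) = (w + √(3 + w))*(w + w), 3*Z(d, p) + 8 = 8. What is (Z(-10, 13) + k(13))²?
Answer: 195364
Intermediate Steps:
Z(d, p) = 0 (Z(d, p) = -8/3 + (⅓)*8 = -8/3 + 8/3 = 0)
k(w) = 2*w*(w + √(3 + w)) (k(w) = (w + √(3 + w))*(2*w) = 2*w*(w + √(3 + w)))
(Z(-10, 13) + k(13))² = (0 + 2*13*(13 + √(3 + 13)))² = (0 + 2*13*(13 + √16))² = (0 + 2*13*(13 + 4))² = (0 + 2*13*17)² = (0 + 442)² = 442² = 195364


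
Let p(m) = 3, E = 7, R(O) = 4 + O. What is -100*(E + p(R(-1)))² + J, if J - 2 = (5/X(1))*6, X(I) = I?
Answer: -9968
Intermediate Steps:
J = 32 (J = 2 + (5/1)*6 = 2 + (5*1)*6 = 2 + 5*6 = 2 + 30 = 32)
-100*(E + p(R(-1)))² + J = -100*(7 + 3)² + 32 = -100*10² + 32 = -100*100 + 32 = -10000 + 32 = -9968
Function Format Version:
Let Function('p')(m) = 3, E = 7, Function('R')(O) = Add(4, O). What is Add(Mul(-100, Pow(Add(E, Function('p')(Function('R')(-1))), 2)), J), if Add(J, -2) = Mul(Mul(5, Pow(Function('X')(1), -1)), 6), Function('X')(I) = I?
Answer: -9968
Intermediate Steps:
J = 32 (J = Add(2, Mul(Mul(5, Pow(1, -1)), 6)) = Add(2, Mul(Mul(5, 1), 6)) = Add(2, Mul(5, 6)) = Add(2, 30) = 32)
Add(Mul(-100, Pow(Add(E, Function('p')(Function('R')(-1))), 2)), J) = Add(Mul(-100, Pow(Add(7, 3), 2)), 32) = Add(Mul(-100, Pow(10, 2)), 32) = Add(Mul(-100, 100), 32) = Add(-10000, 32) = -9968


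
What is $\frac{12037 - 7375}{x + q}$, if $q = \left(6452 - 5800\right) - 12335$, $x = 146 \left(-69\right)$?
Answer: $- \frac{4662}{21757} \approx -0.21428$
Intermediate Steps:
$x = -10074$
$q = -11683$ ($q = 652 - 12335 = -11683$)
$\frac{12037 - 7375}{x + q} = \frac{12037 - 7375}{-10074 - 11683} = \frac{12037 - 7375}{-21757} = 4662 \left(- \frac{1}{21757}\right) = - \frac{4662}{21757}$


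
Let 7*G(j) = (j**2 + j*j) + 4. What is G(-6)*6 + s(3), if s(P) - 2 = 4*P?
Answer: 554/7 ≈ 79.143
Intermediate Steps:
G(j) = 4/7 + 2*j**2/7 (G(j) = ((j**2 + j*j) + 4)/7 = ((j**2 + j**2) + 4)/7 = (2*j**2 + 4)/7 = (4 + 2*j**2)/7 = 4/7 + 2*j**2/7)
s(P) = 2 + 4*P
G(-6)*6 + s(3) = (4/7 + (2/7)*(-6)**2)*6 + (2 + 4*3) = (4/7 + (2/7)*36)*6 + (2 + 12) = (4/7 + 72/7)*6 + 14 = (76/7)*6 + 14 = 456/7 + 14 = 554/7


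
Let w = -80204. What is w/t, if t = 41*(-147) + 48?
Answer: 80204/5979 ≈ 13.414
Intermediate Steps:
t = -5979 (t = -6027 + 48 = -5979)
w/t = -80204/(-5979) = -80204*(-1/5979) = 80204/5979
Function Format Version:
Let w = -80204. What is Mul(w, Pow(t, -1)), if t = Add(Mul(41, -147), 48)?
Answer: Rational(80204, 5979) ≈ 13.414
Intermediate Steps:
t = -5979 (t = Add(-6027, 48) = -5979)
Mul(w, Pow(t, -1)) = Mul(-80204, Pow(-5979, -1)) = Mul(-80204, Rational(-1, 5979)) = Rational(80204, 5979)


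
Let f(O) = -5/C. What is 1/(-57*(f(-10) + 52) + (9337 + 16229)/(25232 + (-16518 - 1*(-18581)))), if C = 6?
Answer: -54590/159160603 ≈ -0.00034299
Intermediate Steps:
f(O) = -5/6
1/(-57*(f(-10) + 52) + (9337 + 16229)/(25232 + (-16518 - 1*(-18581)))) = 1/(-57*(-5/6 + 52) + (9337 + 16229)/(25232 + (-16518 - 1*(-18581)))) = 1/(-57*307/6 + 25566/(25232 + (-16518 + 18581))) = 1/(-5833/2 + 25566/(25232 + 2063)) = 1/(-5833/2 + 25566/27295) = 1/(-159160603/54590) = -54590/159160603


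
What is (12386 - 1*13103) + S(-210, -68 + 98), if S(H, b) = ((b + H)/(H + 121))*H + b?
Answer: -98943/89 ≈ -1111.7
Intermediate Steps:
S(H, b) = b + H*(H + b)/(121 + H) (S(H, b) = ((H + b)/(121 + H))*H + b = H*(H + b)/(121 + H) + b = b + H*(H + b)/(121 + H))
(12386 - 1*13103) + S(-210, -68 + 98) = (12386 - 1*13103) + ((-210)**2 + 121*(-68 + 98) + 2*(-210)*(-68 + 98))/(121 - 210) = (12386 - 13103) + (44100 + 121*30 + 2*(-210)*30)/(-89) = -717 - (44100 + 3630 - 12600)/89 = -717 - 1/89*35130 = -717 - 35130/89 = -98943/89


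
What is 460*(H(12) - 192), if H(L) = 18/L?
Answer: -87630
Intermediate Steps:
460*(H(12) - 192) = 460*(18/12 - 192) = 460*(18*(1/12) - 192) = 460*(3/2 - 192) = 460*(-381/2) = -87630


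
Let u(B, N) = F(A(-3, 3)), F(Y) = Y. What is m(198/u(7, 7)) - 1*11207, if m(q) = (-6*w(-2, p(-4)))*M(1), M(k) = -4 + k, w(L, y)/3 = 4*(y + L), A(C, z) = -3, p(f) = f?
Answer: -12503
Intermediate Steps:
w(L, y) = 12*L + 12*y (w(L, y) = 3*(4*(y + L)) = 3*(4*(L + y)) = 3*(4*L + 4*y) = 12*L + 12*y)
u(B, N) = -3
m(q) = -1296 (m(q) = (-6*(12*(-2) + 12*(-4)))*(-4 + 1) = -6*(-24 - 48)*(-3) = -6*(-72)*(-3) = 432*(-3) = -1296)
m(198/u(7, 7)) - 1*11207 = -1296 - 1*11207 = -1296 - 11207 = -12503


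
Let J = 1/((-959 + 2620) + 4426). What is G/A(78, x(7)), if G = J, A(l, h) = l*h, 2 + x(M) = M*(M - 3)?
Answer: 1/12344436 ≈ 8.1008e-8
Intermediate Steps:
x(M) = -2 + M*(-3 + M) (x(M) = -2 + M*(M - 3) = -2 + M*(-3 + M))
A(l, h) = h*l
J = 1/6087 (J = 1/(1661 + 4426) = 1/6087 ≈ 0.00016428)
G = 1/6087 ≈ 0.00016428
G/A(78, x(7)) = 1/(6087*(((-2 + 7² - 3*7)*78))) = 1/(6087*(((-2 + 49 - 21)*78))) = 1/(6087*((26*78))) = (1/6087)/2028 = (1/6087)*(1/2028) = 1/12344436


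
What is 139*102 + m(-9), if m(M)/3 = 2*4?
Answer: 14202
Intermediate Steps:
m(M) = 24 (m(M) = 3*(2*4) = 3*8 = 24)
139*102 + m(-9) = 139*102 + 24 = 14178 + 24 = 14202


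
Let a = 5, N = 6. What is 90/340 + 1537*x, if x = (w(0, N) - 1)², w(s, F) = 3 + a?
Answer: 2560651/34 ≈ 75313.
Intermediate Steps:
w(s, F) = 8 (w(s, F) = 3 + 5 = 8)
x = 49 (x = (8 - 1)² = 7² = 49)
90/340 + 1537*x = 90/340 + 1537*49 = 90*(1/340) + 75313 = 9/34 + 75313 = 2560651/34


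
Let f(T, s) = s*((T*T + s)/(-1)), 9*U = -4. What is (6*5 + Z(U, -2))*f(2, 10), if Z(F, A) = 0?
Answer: -4200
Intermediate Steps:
U = -4/9 (U = (⅑)*(-4) = -4/9 ≈ -0.44444)
f(T, s) = s*(-s - T²) (f(T, s) = s*((T² + s)*(-1)) = s*((s + T²)*(-1)) = s*(-s - T²))
(6*5 + Z(U, -2))*f(2, 10) = (6*5 + 0)*(-1*10*(10 + 2²)) = (30 + 0)*(-1*10*(10 + 4)) = 30*(-1*10*14) = 30*(-140) = -4200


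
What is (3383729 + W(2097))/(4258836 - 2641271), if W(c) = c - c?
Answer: 178091/85135 ≈ 2.0919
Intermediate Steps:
W(c) = 0
(3383729 + W(2097))/(4258836 - 2641271) = (3383729 + 0)/(4258836 - 2641271) = 3383729/1617565 = 3383729*(1/1617565) = 178091/85135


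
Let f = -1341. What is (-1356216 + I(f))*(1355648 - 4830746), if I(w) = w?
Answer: 4717643615586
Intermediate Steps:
(-1356216 + I(f))*(1355648 - 4830746) = (-1356216 - 1341)*(1355648 - 4830746) = -1357557*(-3475098) = 4717643615586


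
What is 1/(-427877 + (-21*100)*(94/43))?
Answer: -43/18596111 ≈ -2.3123e-6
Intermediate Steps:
1/(-427877 + (-21*100)*(94/43)) = 1/(-427877 - 197400/43) = 1/(-18596111/43) = -43/18596111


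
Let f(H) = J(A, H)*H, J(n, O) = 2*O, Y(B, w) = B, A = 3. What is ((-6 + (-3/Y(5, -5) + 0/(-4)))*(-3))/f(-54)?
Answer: 11/3240 ≈ 0.0033951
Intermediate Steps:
f(H) = 2*H² (f(H) = (2*H)*H = 2*H²)
((-6 + (-3/Y(5, -5) + 0/(-4)))*(-3))/f(-54) = ((-6 + (-3/5 + 0/(-4)))*(-3))/((2*(-54)²)) = ((-6 + (-3*⅕ + 0*(-¼)))*(-3))/((2*2916)) = ((-6 + (-⅗ + 0))*(-3))/5832 = ((-6 - ⅗)*(-3))/5832 = (-33/5*(-3))/5832 = (1/5832)*(99/5) = 11/3240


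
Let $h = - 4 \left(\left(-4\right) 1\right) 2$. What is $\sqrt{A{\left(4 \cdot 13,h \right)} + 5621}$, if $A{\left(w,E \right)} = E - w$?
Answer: $\sqrt{5601} \approx 74.84$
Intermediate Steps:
$h = 32$ ($h = \left(-4\right) \left(-4\right) 2 = 16 \cdot 2 = 32$)
$\sqrt{A{\left(4 \cdot 13,h \right)} + 5621} = \sqrt{\left(32 - 4 \cdot 13\right) + 5621} = \sqrt{\left(32 - 52\right) + 5621} = \sqrt{-20 + 5621} = \sqrt{5601}$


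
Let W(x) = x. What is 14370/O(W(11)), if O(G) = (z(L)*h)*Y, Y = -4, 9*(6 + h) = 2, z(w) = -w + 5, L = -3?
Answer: 64665/832 ≈ 77.722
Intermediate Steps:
z(w) = 5 - w
h = -52/9 (h = -6 + (1/9)*2 = -6 + 2/9 = -52/9 ≈ -5.7778)
O(G) = 1664/9 (O(G) = ((5 - 1*(-3))*(-52/9))*(-4) = ((5 + 3)*(-52/9))*(-4) = (8*(-52/9))*(-4) = -416/9*(-4) = 1664/9)
14370/O(W(11)) = 14370/(1664/9) = 14370*(9/1664) = 64665/832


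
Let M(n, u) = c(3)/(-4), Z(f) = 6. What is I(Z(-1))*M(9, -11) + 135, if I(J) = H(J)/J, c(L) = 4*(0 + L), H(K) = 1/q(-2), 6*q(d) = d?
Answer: 273/2 ≈ 136.50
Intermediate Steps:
q(d) = d/6
H(K) = -3 (H(K) = 1/((⅙)*(-2)) = 1/(-⅓) = -3)
c(L) = 4*L
I(J) = -3/J
M(n, u) = -3 (M(n, u) = (4*3)/(-4) = 12*(-¼) = -3)
I(Z(-1))*M(9, -11) + 135 = -3/6*(-3) + 135 = -3*⅙*(-3) + 135 = -½*(-3) + 135 = 3/2 + 135 = 273/2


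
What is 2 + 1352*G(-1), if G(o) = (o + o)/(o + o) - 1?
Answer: 2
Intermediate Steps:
G(o) = 0 (G(o) = (2*o)/((2*o)) - 1 = (2*o)*(1/(2*o)) - 1 = 1 - 1 = 0)
2 + 1352*G(-1) = 2 + 1352*0 = 2 + 0 = 2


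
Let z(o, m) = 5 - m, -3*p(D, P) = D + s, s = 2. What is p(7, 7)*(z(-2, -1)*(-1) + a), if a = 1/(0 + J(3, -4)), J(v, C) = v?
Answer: 17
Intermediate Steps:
a = ⅓ (a = 1/(0 + 3) = 1/3 = ⅓ ≈ 0.33333)
p(D, P) = -⅔ - D/3 (p(D, P) = -(D + 2)/3 = -(2 + D)/3 = -⅔ - D/3)
p(7, 7)*(z(-2, -1)*(-1) + a) = (-⅔ - ⅓*7)*((5 - 1*(-1))*(-1) + ⅓) = (-⅔ - 7/3)*((5 + 1)*(-1) + ⅓) = -3*(6*(-1) + ⅓) = -3*(-6 + ⅓) = -3*(-17/3) = 17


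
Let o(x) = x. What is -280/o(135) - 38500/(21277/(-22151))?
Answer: 23024772988/574479 ≈ 40079.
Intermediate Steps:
-280/o(135) - 38500/(21277/(-22151)) = -280/135 - 38500/(21277/(-22151)) = -280*1/135 - 38500/(21277*(-1/22151)) = -56/27 - 38500/(-21277/22151) = -56/27 - 38500*(-22151/21277) = -56/27 + 852813500/21277 = 23024772988/574479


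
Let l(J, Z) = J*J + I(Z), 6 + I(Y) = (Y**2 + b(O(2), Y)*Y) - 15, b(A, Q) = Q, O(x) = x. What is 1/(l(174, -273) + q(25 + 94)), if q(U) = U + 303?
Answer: 1/179735 ≈ 5.5638e-6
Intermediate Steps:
I(Y) = -21 + 2*Y**2 (I(Y) = -6 + ((Y**2 + Y*Y) - 15) = -6 + ((Y**2 + Y**2) - 15) = -6 + (2*Y**2 - 15) = -6 + (-15 + 2*Y**2) = -21 + 2*Y**2)
q(U) = 303 + U
l(J, Z) = -21 + J**2 + 2*Z**2 (l(J, Z) = J*J + (-21 + 2*Z**2) = J**2 + (-21 + 2*Z**2) = -21 + J**2 + 2*Z**2)
1/(l(174, -273) + q(25 + 94)) = 1/((-21 + 174**2 + 2*(-273)**2) + (303 + (25 + 94))) = 1/((-21 + 30276 + 2*74529) + (303 + 119)) = 1/((-21 + 30276 + 149058) + 422) = 1/(179313 + 422) = 1/179735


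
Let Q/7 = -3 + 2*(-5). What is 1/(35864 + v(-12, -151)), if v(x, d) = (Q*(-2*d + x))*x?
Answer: 1/352544 ≈ 2.8365e-6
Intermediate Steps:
Q = -91 (Q = 7*(-3 + 2*(-5)) = 7*(-3 - 10) = 7*(-13) = -91)
v(x, d) = x*(-91*x + 182*d) (v(x, d) = (-91*(-2*d + x))*x = (-91*(x - 2*d))*x = (-91*x + 182*d)*x = x*(-91*x + 182*d))
1/(35864 + v(-12, -151)) = 1/(35864 + 91*(-12)*(-1*(-12) + 2*(-151))) = 1/(35864 + 91*(-12)*(12 - 302)) = 1/(35864 + 91*(-12)*(-290)) = 1/(35864 + 316680) = 1/352544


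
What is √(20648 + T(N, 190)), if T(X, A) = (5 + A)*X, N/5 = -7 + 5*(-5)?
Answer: 2*I*√2638 ≈ 102.72*I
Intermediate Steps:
N = -160 (N = 5*(-7 + 5*(-5)) = 5*(-7 - 25) = 5*(-32) = -160)
T(X, A) = X*(5 + A)
√(20648 + T(N, 190)) = √(20648 - 160*(5 + 190)) = √(20648 - 160*195) = √(20648 - 31200) = √(-10552) = 2*I*√2638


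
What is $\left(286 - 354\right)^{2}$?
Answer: $4624$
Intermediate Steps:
$\left(286 - 354\right)^{2} = \left(-68\right)^{2} = 4624$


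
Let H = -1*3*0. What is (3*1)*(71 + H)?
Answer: 213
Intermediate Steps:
H = 0 (H = -3*0 = 0)
(3*1)*(71 + H) = (3*1)*(71 + 0) = 3*71 = 213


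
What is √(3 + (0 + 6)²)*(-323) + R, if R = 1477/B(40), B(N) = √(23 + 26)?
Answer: 211 - 323*√39 ≈ -1806.1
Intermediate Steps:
B(N) = 7 (B(N) = √49 = 7)
R = 211 (R = 1477/7 = 1477*(⅐) = 211)
√(3 + (0 + 6)²)*(-323) + R = √(3 + (0 + 6)²)*(-323) + 211 = √(3 + 6²)*(-323) + 211 = √(3 + 36)*(-323) + 211 = √39*(-323) + 211 = -323*√39 + 211 = 211 - 323*√39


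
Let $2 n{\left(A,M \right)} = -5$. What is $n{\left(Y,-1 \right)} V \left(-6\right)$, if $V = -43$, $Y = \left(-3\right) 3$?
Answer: $-645$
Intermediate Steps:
$Y = -9$
$n{\left(A,M \right)} = - \frac{5}{2}$ ($n{\left(A,M \right)} = \frac{1}{2} \left(-5\right) = - \frac{5}{2}$)
$n{\left(Y,-1 \right)} V \left(-6\right) = \left(- \frac{5}{2}\right) \left(-43\right) \left(-6\right) = \frac{215}{2} \left(-6\right) = -645$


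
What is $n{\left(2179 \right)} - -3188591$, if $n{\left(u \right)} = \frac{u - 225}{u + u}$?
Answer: $\frac{6947940766}{2179} \approx 3.1886 \cdot 10^{6}$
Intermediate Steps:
$n{\left(u \right)} = \frac{-225 + u}{2 u}$
$n{\left(2179 \right)} - -3188591 = \frac{-225 + 2179}{2 \cdot 2179} - -3188591 = \frac{1}{2} \cdot \frac{1}{2179} \cdot 1954 + 3188591 = \frac{977}{2179} + 3188591 = \frac{6947940766}{2179}$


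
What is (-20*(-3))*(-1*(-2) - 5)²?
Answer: 540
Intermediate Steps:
(-20*(-3))*(-1*(-2) - 5)² = 60*(2 - 5)² = 60*(-3)² = 60*9 = 540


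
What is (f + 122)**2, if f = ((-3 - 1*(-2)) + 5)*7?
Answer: 22500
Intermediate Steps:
f = 28 (f = ((-3 + 2) + 5)*7 = (-1 + 5)*7 = 4*7 = 28)
(f + 122)**2 = (28 + 122)**2 = 150**2 = 22500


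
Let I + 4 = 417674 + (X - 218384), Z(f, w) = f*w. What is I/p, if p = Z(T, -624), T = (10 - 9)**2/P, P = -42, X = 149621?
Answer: 187873/8 ≈ 23484.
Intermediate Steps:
T = -1/42 (T = (10 - 9)**2/(-42) = 1**2*(-1/42) = 1*(-1/42) = -1/42 ≈ -0.023810)
p = 104/7 (p = -1/42*(-624) = 104/7 ≈ 14.857)
I = 348907 (I = -4 + (417674 + (149621 - 218384)) = -4 + (417674 - 68763) = -4 + 348911 = 348907)
I/p = 348907/(104/7) = 348907*(7/104) = 187873/8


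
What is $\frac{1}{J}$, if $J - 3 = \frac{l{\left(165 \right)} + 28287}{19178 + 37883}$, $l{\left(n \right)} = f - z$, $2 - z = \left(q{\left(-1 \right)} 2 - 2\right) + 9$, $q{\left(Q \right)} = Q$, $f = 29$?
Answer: $\frac{57061}{199502} \approx 0.28602$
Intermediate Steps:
$z = -3$ ($z = 2 - \left(\left(\left(-1\right) 2 - 2\right) + 9\right) = 2 - \left(\left(-2 - 2\right) + 9\right) = 2 - \left(-4 + 9\right) = 2 - 5 = -3$)
$l{\left(n \right)} = 32$ ($l{\left(n \right)} = 29 - -3 = 29 + 3 = 32$)
$J = \frac{199502}{57061}$ ($J = 3 + \frac{32 + 28287}{19178 + 37883} = 3 + \frac{28319}{57061} = \frac{199502}{57061} \approx 3.4963$)
$\frac{1}{J} = \frac{1}{\frac{199502}{57061}} = \frac{57061}{199502}$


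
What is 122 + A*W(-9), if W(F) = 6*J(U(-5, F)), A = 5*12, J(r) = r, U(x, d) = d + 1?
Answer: -2758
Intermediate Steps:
U(x, d) = 1 + d
A = 60
W(F) = 6 + 6*F (W(F) = 6*(1 + F) = 6 + 6*F)
122 + A*W(-9) = 122 + 60*(6 + 6*(-9)) = 122 + 60*(6 - 54) = 122 + 60*(-48) = 122 - 2880 = -2758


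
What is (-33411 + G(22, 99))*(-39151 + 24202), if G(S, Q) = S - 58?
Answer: 499999203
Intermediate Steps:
G(S, Q) = -58 + S
(-33411 + G(22, 99))*(-39151 + 24202) = (-33411 + (-58 + 22))*(-39151 + 24202) = (-33411 - 36)*(-14949) = -33447*(-14949) = 499999203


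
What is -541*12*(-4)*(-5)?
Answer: -129840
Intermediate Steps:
-541*12*(-4)*(-5) = -(-25968)*(-5) = -541*240 = -129840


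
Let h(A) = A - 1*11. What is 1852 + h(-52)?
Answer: 1789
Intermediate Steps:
h(A) = -11 + A (h(A) = A - 11 = -11 + A)
1852 + h(-52) = 1852 + (-11 - 52) = 1852 - 63 = 1789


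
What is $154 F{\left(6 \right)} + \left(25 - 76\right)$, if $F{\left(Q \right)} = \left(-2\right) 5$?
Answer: $-1591$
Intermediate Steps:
$F{\left(Q \right)} = -10$
$154 F{\left(6 \right)} + \left(25 - 76\right) = 154 \left(-10\right) + \left(25 - 76\right) = -1540 + \left(25 - 76\right) = -1540 - 51 = -1591$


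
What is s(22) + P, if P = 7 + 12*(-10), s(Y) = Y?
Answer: -91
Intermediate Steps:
P = -113 (P = 7 - 120 = -113)
s(22) + P = 22 - 113 = -91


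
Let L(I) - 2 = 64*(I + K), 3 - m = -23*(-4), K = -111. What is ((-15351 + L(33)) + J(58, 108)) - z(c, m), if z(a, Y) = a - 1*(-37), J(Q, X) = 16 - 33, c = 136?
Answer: -20531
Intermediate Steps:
m = -89 (m = 3 - (-23)*(-4) = 3 - 1*92 = 3 - 92 = -89)
J(Q, X) = -17
L(I) = -7102 + 64*I (L(I) = 2 + 64*(I - 111) = 2 + 64*(-111 + I) = 2 + (-7104 + 64*I) = -7102 + 64*I)
z(a, Y) = 37 + a (z(a, Y) = a + 37 = 37 + a)
((-15351 + L(33)) + J(58, 108)) - z(c, m) = ((-15351 + (-7102 + 64*33)) - 17) - (37 + 136) = ((-15351 + (-7102 + 2112)) - 17) - 1*173 = ((-15351 - 4990) - 17) - 173 = (-20341 - 17) - 173 = -20358 - 173 = -20531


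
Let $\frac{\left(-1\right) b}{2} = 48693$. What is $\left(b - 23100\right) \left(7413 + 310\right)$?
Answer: $-930513378$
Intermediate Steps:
$b = -97386$ ($b = \left(-2\right) 48693 = -97386$)
$\left(b - 23100\right) \left(7413 + 310\right) = \left(-97386 - 23100\right) \left(7413 + 310\right) = \left(-120486\right) 7723 = -930513378$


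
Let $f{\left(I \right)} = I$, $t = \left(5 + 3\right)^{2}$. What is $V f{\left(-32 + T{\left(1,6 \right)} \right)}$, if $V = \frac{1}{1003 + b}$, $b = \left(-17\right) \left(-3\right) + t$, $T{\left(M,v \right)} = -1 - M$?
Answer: $- \frac{17}{559} \approx -0.030411$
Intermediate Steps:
$t = 64$ ($t = 8^{2} = 64$)
$b = 115$ ($b = \left(-17\right) \left(-3\right) + 64 = 51 + 64 = 115$)
$V = \frac{1}{1118}$ ($V = \frac{1}{1003 + 115} = \frac{1}{1118} \approx 0.00089445$)
$V f{\left(-32 + T{\left(1,6 \right)} \right)} = \frac{-32 - 2}{1118} = \frac{1}{1118} \left(-34\right) = - \frac{17}{559}$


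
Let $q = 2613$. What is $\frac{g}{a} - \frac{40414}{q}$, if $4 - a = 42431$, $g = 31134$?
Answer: $- \frac{1795997920}{110861751} \approx -16.2$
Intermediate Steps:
$a = -42427$ ($a = 4 - 42431 = -42427$)
$\frac{g}{a} - \frac{40414}{q} = \frac{31134}{-42427} - \frac{40414}{2613} = 31134 \left(- \frac{1}{42427}\right) - \frac{40414}{2613} = - \frac{31134}{42427} - \frac{40414}{2613} = - \frac{1795997920}{110861751}$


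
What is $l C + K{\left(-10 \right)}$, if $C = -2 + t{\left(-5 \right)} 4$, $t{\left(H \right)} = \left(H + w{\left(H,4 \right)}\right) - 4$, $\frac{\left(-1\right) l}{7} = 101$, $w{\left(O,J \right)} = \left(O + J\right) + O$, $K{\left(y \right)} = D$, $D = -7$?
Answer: $43827$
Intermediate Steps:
$K{\left(y \right)} = -7$
$w{\left(O,J \right)} = J + 2 O$ ($w{\left(O,J \right)} = \left(J + O\right) + O = J + 2 O$)
$l = -707$ ($l = \left(-7\right) 101 = -707$)
$t{\left(H \right)} = 3 H$ ($t{\left(H \right)} = \left(H + \left(4 + 2 H\right)\right) - 4 = \left(4 + 3 H\right) - 4 = 3 H$)
$C = -62$ ($C = -2 + 3 \left(-5\right) 4 = -2 - 60 = -62$)
$l C + K{\left(-10 \right)} = \left(-707\right) \left(-62\right) - 7 = 43834 - 7 = 43827$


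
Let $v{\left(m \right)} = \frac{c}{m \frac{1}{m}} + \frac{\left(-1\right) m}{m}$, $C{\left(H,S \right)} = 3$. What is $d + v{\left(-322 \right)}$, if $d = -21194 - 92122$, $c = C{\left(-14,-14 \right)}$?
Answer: $-113314$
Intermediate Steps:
$c = 3$
$v{\left(m \right)} = 2$ ($v{\left(m \right)} = \frac{3}{m \frac{1}{m}} + \frac{\left(-1\right) m}{m} = \frac{3}{1} - 1 = 3 \cdot 1 - 1 = 3 - 1 = 2$)
$d = -113316$ ($d = -21194 - 92122 = -113316$)
$d + v{\left(-322 \right)} = -113316 + 2 = -113314$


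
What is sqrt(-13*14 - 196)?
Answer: 3*I*sqrt(42) ≈ 19.442*I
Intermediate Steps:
sqrt(-13*14 - 196) = sqrt(-182 - 196) = sqrt(-378) = 3*I*sqrt(42)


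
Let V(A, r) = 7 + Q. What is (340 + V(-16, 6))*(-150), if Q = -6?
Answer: -51150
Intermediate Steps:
V(A, r) = 1 (V(A, r) = 7 - 6 = 1)
(340 + V(-16, 6))*(-150) = (340 + 1)*(-150) = 341*(-150) = -51150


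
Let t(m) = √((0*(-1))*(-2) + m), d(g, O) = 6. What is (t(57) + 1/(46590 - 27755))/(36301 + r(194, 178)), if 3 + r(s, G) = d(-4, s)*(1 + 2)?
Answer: 1/684011860 + √57/36316 ≈ 0.00020789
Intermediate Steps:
t(m) = √m (t(m) = √(0*(-2) + m) = √(0 + m) = √m)
r(s, G) = 15 (r(s, G) = -3 + 6*(1 + 2) = -3 + 6*3 = -3 + 18 = 15)
(t(57) + 1/(46590 - 27755))/(36301 + r(194, 178)) = (√57 + 1/(46590 - 27755))/(36301 + 15) = (√57 + 1/18835)/36316 = (√57 + 1/18835)*(1/36316) = (1/18835 + √57)*(1/36316) = 1/684011860 + √57/36316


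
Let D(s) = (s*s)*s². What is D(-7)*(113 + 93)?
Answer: 494606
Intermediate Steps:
D(s) = s⁴ (D(s) = s²*s² = s⁴)
D(-7)*(113 + 93) = (-7)⁴*(113 + 93) = 2401*206 = 494606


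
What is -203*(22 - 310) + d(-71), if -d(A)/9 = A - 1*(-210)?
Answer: 57213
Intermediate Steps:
d(A) = -1890 - 9*A (d(A) = -9*(A - 1*(-210)) = -9*(A + 210) = -9*(210 + A) = -1890 - 9*A)
-203*(22 - 310) + d(-71) = -203*(22 - 310) + (-1890 - 9*(-71)) = -203*(-288) + (-1890 + 639) = 58464 - 1251 = 57213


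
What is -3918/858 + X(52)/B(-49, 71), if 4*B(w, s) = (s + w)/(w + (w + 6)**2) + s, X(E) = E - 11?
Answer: -20627083/9139273 ≈ -2.2570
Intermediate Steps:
X(E) = -11 + E
B(w, s) = s/4 + (s + w)/(4*(w + (6 + w)**2)) (B(w, s) = ((s + w)/(w + (w + 6)**2) + s)/4 = ((s + w)/(w + (6 + w)**2) + s)/4 = (s + (s + w)/(w + (6 + w)**2))/4 = s/4 + (s + w)/(4*(w + (6 + w)**2)))
-3918/858 + X(52)/B(-49, 71) = -3918/858 + (-11 + 52)/(((71 - 49 + 71*(-49) + 71*(6 - 49)**2)/(4*(-49 + (6 - 49)**2)))) = -3918*1/858 + 41/(((71 - 49 - 3479 + 71*(-43)**2)/(4*(-49 + (-43)**2)))) = -653/143 + 41/(((71 - 49 - 3479 + 71*1849)/(4*(-49 + 1849)))) = -653/143 + 41/(((1/4)*(71 - 49 - 3479 + 131279)/1800)) = -653/143 + 41/(((1/4)*(1/1800)*127822)) = -653/143 + 41/(63911/3600) = -653/143 + 41*(3600/63911) = -653/143 + 147600/63911 = -20627083/9139273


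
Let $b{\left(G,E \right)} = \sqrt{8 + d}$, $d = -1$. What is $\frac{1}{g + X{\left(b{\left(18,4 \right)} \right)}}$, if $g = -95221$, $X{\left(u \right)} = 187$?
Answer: $- \frac{1}{95034} \approx -1.0523 \cdot 10^{-5}$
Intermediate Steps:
$b{\left(G,E \right)} = \sqrt{7}$ ($b{\left(G,E \right)} = \sqrt{8 - 1} = \sqrt{7}$)
$\frac{1}{g + X{\left(b{\left(18,4 \right)} \right)}} = \frac{1}{-95221 + 187} = \frac{1}{-95034} = - \frac{1}{95034}$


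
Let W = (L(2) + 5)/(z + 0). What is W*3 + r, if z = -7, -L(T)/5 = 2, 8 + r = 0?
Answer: -41/7 ≈ -5.8571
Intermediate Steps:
r = -8 (r = -8 + 0 = -8)
L(T) = -10 (L(T) = -5*2 = -10)
W = 5/7 (W = (-10 + 5)/(-7 + 0) = -5/(-7) = -5*(-1/7) = 5/7 ≈ 0.71429)
W*3 + r = (5/7)*3 - 8 = 15/7 - 8 = -41/7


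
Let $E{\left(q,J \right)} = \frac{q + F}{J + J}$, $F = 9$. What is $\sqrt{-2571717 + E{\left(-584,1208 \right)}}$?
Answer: $\frac{i \sqrt{938203595897}}{604} \approx 1603.7 i$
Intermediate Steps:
$E{\left(q,J \right)} = \frac{9 + q}{2 J}$ ($E{\left(q,J \right)} = \frac{q + 9}{J + J} = \frac{9 + q}{2 J}$)
$\sqrt{-2571717 + E{\left(-584,1208 \right)}} = \sqrt{-2571717 + \frac{9 - 584}{2 \cdot 1208}} = \sqrt{-2571717 + \frac{1}{2} \cdot \frac{1}{1208} \left(-575\right)} = \sqrt{-2571717 - \frac{575}{2416}} = \sqrt{- \frac{6213268847}{2416}} = \frac{i \sqrt{938203595897}}{604}$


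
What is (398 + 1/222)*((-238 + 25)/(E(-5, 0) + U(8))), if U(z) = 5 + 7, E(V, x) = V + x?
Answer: -6273347/518 ≈ -12111.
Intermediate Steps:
U(z) = 12
(398 + 1/222)*((-238 + 25)/(E(-5, 0) + U(8))) = (398 + 1/222)*((-238 + 25)/((-5 + 0) + 12)) = (398 + 1/222)*(-213/(-5 + 12)) = 88357*(-213/7)/222 = 88357*(-213*⅐)/222 = (88357/222)*(-213/7) = -6273347/518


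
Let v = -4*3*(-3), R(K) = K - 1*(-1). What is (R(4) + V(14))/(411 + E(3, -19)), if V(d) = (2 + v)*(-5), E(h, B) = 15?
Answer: -185/426 ≈ -0.43427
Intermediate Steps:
R(K) = 1 + K (R(K) = K + 1 = 1 + K)
v = 36 (v = -12*(-3) = 36)
V(d) = -190 (V(d) = (2 + 36)*(-5) = 38*(-5) = -190)
(R(4) + V(14))/(411 + E(3, -19)) = ((1 + 4) - 190)/(411 + 15) = (5 - 190)/426 = -185*1/426 = -185/426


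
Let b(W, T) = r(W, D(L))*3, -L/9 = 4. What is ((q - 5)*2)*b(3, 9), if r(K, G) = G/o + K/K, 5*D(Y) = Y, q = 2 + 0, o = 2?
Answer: 234/5 ≈ 46.800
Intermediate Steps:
q = 2
L = -36 (L = -9*4 = -36)
D(Y) = Y/5
r(K, G) = 1 + G/2 (r(K, G) = G/2 + K/K = G*(½) + 1 = G/2 + 1 = 1 + G/2)
b(W, T) = -39/5 (b(W, T) = (1 + ((⅕)*(-36))/2)*3 = (1 + (½)*(-36/5))*3 = (1 - 18/5)*3 = -13/5*3 = -39/5)
((q - 5)*2)*b(3, 9) = ((2 - 5)*2)*(-39/5) = -3*2*(-39/5) = -6*(-39/5) = 234/5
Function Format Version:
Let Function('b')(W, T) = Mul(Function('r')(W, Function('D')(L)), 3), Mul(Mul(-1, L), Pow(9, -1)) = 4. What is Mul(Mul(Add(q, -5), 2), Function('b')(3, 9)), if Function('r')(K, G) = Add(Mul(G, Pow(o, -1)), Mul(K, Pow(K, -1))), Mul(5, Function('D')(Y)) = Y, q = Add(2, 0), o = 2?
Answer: Rational(234, 5) ≈ 46.800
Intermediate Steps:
q = 2
L = -36 (L = Mul(-9, 4) = -36)
Function('D')(Y) = Mul(Rational(1, 5), Y)
Function('r')(K, G) = Add(1, Mul(Rational(1, 2), G)) (Function('r')(K, G) = Add(Mul(G, Pow(2, -1)), Mul(K, Pow(K, -1))) = Add(Mul(G, Rational(1, 2)), 1) = Add(Mul(Rational(1, 2), G), 1) = Add(1, Mul(Rational(1, 2), G)))
Function('b')(W, T) = Rational(-39, 5) (Function('b')(W, T) = Mul(Add(1, Mul(Rational(1, 2), Mul(Rational(1, 5), -36))), 3) = Mul(Add(1, Mul(Rational(1, 2), Rational(-36, 5))), 3) = Mul(Add(1, Rational(-18, 5)), 3) = Mul(Rational(-13, 5), 3) = Rational(-39, 5))
Mul(Mul(Add(q, -5), 2), Function('b')(3, 9)) = Mul(Mul(Add(2, -5), 2), Rational(-39, 5)) = Mul(Mul(-3, 2), Rational(-39, 5)) = Mul(-6, Rational(-39, 5)) = Rational(234, 5)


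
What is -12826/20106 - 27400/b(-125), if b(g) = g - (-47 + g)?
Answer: -275753611/472491 ≈ -583.62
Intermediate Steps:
b(g) = 47 (b(g) = g + (47 - g) = 47)
-12826/20106 - 27400/b(-125) = -12826/20106 - 27400/47 = -12826*1/20106 - 27400*1/47 = -6413/10053 - 27400/47 = -275753611/472491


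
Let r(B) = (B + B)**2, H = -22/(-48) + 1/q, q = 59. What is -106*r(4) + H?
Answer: -9605471/1416 ≈ -6783.5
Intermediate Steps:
H = 673/1416 (H = -22/(-48) + 1/59 = -22*(-1/48) + 1*(1/59) = 11/24 + 1/59 = 673/1416 ≈ 0.47528)
r(B) = 4*B**2 (r(B) = (2*B)**2 = 4*B**2)
-106*r(4) + H = -424*4**2 + 673/1416 = -424*16 + 673/1416 = -106*64 + 673/1416 = -6784 + 673/1416 = -9605471/1416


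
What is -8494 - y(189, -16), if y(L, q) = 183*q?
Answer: -5566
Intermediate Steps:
-8494 - y(189, -16) = -8494 - 183*(-16) = -8494 - 1*(-2928) = -8494 + 2928 = -5566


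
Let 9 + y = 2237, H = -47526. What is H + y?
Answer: -45298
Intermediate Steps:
y = 2228 (y = -9 + 2237 = 2228)
H + y = -47526 + 2228 = -45298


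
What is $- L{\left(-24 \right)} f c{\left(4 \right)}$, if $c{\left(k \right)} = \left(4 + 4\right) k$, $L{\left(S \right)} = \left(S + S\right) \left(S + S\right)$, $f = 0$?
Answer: $0$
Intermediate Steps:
$L{\left(S \right)} = 4 S^{2}$ ($L{\left(S \right)} = 2 S 2 S = 4 S^{2}$)
$c{\left(k \right)} = 8 k$
$- L{\left(-24 \right)} f c{\left(4 \right)} = - 4 \left(-24\right)^{2} \cdot 0 \cdot 8 \cdot 4 = - 4 \cdot 576 \cdot 0 \cdot 32 = \left(-1\right) 2304 \cdot 0 = \left(-2304\right) 0 = 0$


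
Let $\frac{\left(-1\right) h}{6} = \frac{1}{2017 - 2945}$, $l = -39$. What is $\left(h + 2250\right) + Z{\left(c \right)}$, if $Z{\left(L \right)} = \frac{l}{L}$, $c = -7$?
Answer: $\frac{7326117}{3248} \approx 2255.6$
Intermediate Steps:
$Z{\left(L \right)} = - \frac{39}{L}$
$h = \frac{3}{464}$ ($h = - \frac{6}{2017 - 2945} = - \frac{6}{-928} = \left(-6\right) \left(- \frac{1}{928}\right) = \frac{3}{464} \approx 0.0064655$)
$\left(h + 2250\right) + Z{\left(c \right)} = \left(\frac{3}{464} + 2250\right) - \frac{39}{-7} = \frac{1044003}{464} - - \frac{39}{7} = \frac{1044003}{464} + \frac{39}{7} = \frac{7326117}{3248}$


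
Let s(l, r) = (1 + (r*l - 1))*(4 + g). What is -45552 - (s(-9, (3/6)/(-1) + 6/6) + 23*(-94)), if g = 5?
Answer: -86699/2 ≈ -43350.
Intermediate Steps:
s(l, r) = 9*l*r (s(l, r) = (1 + (r*l - 1))*(4 + 5) = (1 + (l*r - 1))*9 = (1 + (-1 + l*r))*9 = (l*r)*9 = 9*l*r)
-45552 - (s(-9, (3/6)/(-1) + 6/6) + 23*(-94)) = -45552 - (9*(-9)*((3/6)/(-1) + 6/6) + 23*(-94)) = -45552 - (9*(-9)*((3*(⅙))*(-1) + 6*(⅙)) - 2162) = -45552 - (9*(-9)*((½)*(-1) + 1) - 2162) = -45552 - (9*(-9)*(-½ + 1) - 2162) = -45552 - (9*(-9)*(½) - 2162) = -45552 - (-81/2 - 2162) = -45552 - 1*(-4405/2) = -45552 + 4405/2 = -86699/2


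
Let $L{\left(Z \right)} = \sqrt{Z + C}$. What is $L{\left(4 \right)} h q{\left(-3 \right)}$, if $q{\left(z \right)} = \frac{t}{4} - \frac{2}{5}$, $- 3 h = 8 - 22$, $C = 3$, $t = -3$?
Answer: $- \frac{161 \sqrt{7}}{30} \approx -14.199$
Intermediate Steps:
$h = \frac{14}{3}$ ($h = - \frac{8 - 22}{3} = \left(- \frac{1}{3}\right) \left(-14\right) = \frac{14}{3} \approx 4.6667$)
$L{\left(Z \right)} = \sqrt{3 + Z}$ ($L{\left(Z \right)} = \sqrt{Z + 3} = \sqrt{3 + Z}$)
$q{\left(z \right)} = - \frac{23}{20}$ ($q{\left(z \right)} = - \frac{3}{4} - \frac{2}{5} = - \frac{23}{20}$)
$L{\left(4 \right)} h q{\left(-3 \right)} = \sqrt{3 + 4} \cdot \frac{14}{3} \left(- \frac{23}{20}\right) = \sqrt{7} \cdot \frac{14}{3} \left(- \frac{23}{20}\right) = \frac{14 \sqrt{7}}{3} \left(- \frac{23}{20}\right) = - \frac{161 \sqrt{7}}{30}$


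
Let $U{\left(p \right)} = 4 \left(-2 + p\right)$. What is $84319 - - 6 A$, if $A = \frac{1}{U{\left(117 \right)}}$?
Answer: $\frac{19393373}{230} \approx 84319.0$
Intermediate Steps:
$U{\left(p \right)} = -8 + 4 p$
$A = \frac{1}{460}$ ($A = \frac{1}{-8 + 4 \cdot 117} = \frac{1}{-8 + 468} = \frac{1}{460} \approx 0.0021739$)
$84319 - - 6 A = 84319 - \left(-6\right) \frac{1}{460} = 84319 - - \frac{3}{230} = 84319 + \frac{3}{230} = \frac{19393373}{230}$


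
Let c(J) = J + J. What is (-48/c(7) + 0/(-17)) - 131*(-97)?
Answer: 88925/7 ≈ 12704.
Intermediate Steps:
c(J) = 2*J
(-48/c(7) + 0/(-17)) - 131*(-97) = (-48/(2*7) + 0/(-17)) - 131*(-97) = (-48/14 + 0*(-1/17)) + 12707 = (-48*1/14 + 0) + 12707 = (-24/7 + 0) + 12707 = -24/7 + 12707 = 88925/7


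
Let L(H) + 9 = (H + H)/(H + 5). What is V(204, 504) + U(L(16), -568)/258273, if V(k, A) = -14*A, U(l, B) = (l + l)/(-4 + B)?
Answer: -10945179973571/1551187638 ≈ -7056.0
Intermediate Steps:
L(H) = -9 + 2*H/(5 + H) (L(H) = -9 + (H + H)/(H + 5) = -9 + (2*H)/(5 + H) = -9 + 2*H/(5 + H))
U(l, B) = 2*l/(-4 + B) (U(l, B) = (2*l)/(-4 + B) = 2*l/(-4 + B))
V(204, 504) + U(L(16), -568)/258273 = -14*504 + (2*((-45 - 7*16)/(5 + 16))/(-4 - 568))/258273 = -7056 + (2*((-45 - 112)/21)/(-572))*(1/258273) = -7056 + (2*((1/21)*(-157))*(-1/572))*(1/258273) = -7056 + (2*(-157/21)*(-1/572))*(1/258273) = -7056 + (157/6006)*(1/258273) = -7056 + 157/1551187638 = -10945179973571/1551187638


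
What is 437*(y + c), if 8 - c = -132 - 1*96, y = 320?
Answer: 242972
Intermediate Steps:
c = 236 (c = 8 - (-132 - 1*96) = 8 - (-132 - 96) = 8 - 1*(-228) = 8 + 228 = 236)
437*(y + c) = 437*(320 + 236) = 437*556 = 242972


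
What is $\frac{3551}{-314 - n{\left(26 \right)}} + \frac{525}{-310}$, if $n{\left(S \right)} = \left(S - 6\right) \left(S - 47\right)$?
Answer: $\frac{986}{31} \approx 31.806$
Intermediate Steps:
$n{\left(S \right)} = \left(-47 + S\right) \left(-6 + S\right)$ ($n{\left(S \right)} = \left(-6 + S\right) \left(-47 + S\right) = \left(-47 + S\right) \left(-6 + S\right)$)
$\frac{3551}{-314 - n{\left(26 \right)}} + \frac{525}{-310} = \frac{3551}{-314 - \left(282 + 26^{2} - 1378\right)} + \frac{525}{-310} = \frac{3551}{-314 - \left(282 + 676 - 1378\right)} + 525 \left(- \frac{1}{310}\right) = \frac{3551}{-314 - -420} - \frac{105}{62} = \frac{3551}{-314 + 420} - \frac{105}{62} = \frac{3551}{106} - \frac{105}{62} = 3551 \cdot \frac{1}{106} - \frac{105}{62} = \frac{67}{2} - \frac{105}{62} = \frac{986}{31}$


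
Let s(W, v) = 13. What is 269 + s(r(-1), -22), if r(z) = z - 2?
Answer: 282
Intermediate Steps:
r(z) = -2 + z
269 + s(r(-1), -22) = 269 + 13 = 282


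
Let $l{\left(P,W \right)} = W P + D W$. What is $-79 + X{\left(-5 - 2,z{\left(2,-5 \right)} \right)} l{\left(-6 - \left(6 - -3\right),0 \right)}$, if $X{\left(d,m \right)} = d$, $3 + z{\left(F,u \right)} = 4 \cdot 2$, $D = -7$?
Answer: $-79$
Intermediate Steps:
$z{\left(F,u \right)} = 5$ ($z{\left(F,u \right)} = -3 + 4 \cdot 2 = -3 + 8 = 5$)
$l{\left(P,W \right)} = - 7 W + P W$ ($l{\left(P,W \right)} = W P - 7 W = P W - 7 W = - 7 W + P W$)
$-79 + X{\left(-5 - 2,z{\left(2,-5 \right)} \right)} l{\left(-6 - \left(6 - -3\right),0 \right)} = -79 + \left(-5 - 2\right) 0 \left(-7 - \left(12 + 3\right)\right) = -79 - 7 \cdot 0 \left(-7 - 15\right) = -79 - 7 \cdot 0 \left(-22\right) = -79 - 0 = -79 + 0 = -79$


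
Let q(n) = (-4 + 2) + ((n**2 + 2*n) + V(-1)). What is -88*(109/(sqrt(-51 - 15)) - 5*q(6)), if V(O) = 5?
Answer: 22440 + 436*I*sqrt(66)/3 ≈ 22440.0 + 1180.7*I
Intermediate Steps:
q(n) = 3 + n**2 + 2*n (q(n) = (-4 + 2) + ((n**2 + 2*n) + 5) = -2 + (5 + n**2 + 2*n) = 3 + n**2 + 2*n)
-88*(109/(sqrt(-51 - 15)) - 5*q(6)) = -88*(109/(sqrt(-51 - 15)) - 5*(3 + 6**2 + 2*6)) = -88*(109/(sqrt(-66)) - 5*(3 + 36 + 12)) = -88*(109/((I*sqrt(66))) - 5*51) = -88*(109*(-I*sqrt(66)/66) - 255) = -88*(-109*I*sqrt(66)/66 - 255) = -88*(-255 - 109*I*sqrt(66)/66) = 22440 + 436*I*sqrt(66)/3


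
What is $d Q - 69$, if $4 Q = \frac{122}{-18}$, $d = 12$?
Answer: $- \frac{268}{3} \approx -89.333$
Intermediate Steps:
$Q = - \frac{61}{36}$ ($Q = \frac{122 \frac{1}{-18}}{4} = \frac{122 \left(- \frac{1}{18}\right)}{4} = \frac{1}{4} \left(- \frac{61}{9}\right) = - \frac{61}{36} \approx -1.6944$)
$d Q - 69 = 12 \left(- \frac{61}{36}\right) - 69 = - \frac{61}{3} - 69 = - \frac{268}{3}$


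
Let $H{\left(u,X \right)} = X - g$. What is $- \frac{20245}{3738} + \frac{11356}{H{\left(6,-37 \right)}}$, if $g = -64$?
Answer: $\frac{13967371}{33642} \approx 415.18$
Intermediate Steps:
$H{\left(u,X \right)} = 64 + X$ ($H{\left(u,X \right)} = X - -64 = X + 64 = 64 + X$)
$- \frac{20245}{3738} + \frac{11356}{H{\left(6,-37 \right)}} = - \frac{20245}{3738} + \frac{11356}{64 - 37} = \left(-20245\right) \frac{1}{3738} + \frac{11356}{27} = - \frac{20245}{3738} + 11356 \cdot \frac{1}{27} = - \frac{20245}{3738} + \frac{11356}{27} = \frac{13967371}{33642}$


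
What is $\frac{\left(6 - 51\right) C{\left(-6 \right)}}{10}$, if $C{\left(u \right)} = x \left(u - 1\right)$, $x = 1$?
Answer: $\frac{63}{2} \approx 31.5$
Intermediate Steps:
$C{\left(u \right)} = -1 + u$ ($C{\left(u \right)} = 1 \left(u - 1\right) = 1 \left(-1 + u\right) = -1 + u$)
$\frac{\left(6 - 51\right) C{\left(-6 \right)}}{10} = \frac{\left(6 - 51\right) \left(-1 - 6\right)}{10} = \frac{\left(-45\right) \left(-7\right)}{10} = \frac{1}{10} \cdot 315 = \frac{63}{2}$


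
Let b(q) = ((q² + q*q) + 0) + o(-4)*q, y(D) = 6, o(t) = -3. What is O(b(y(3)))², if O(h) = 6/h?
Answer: 1/81 ≈ 0.012346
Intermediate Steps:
b(q) = -3*q + 2*q² (b(q) = ((q² + q*q) + 0) - 3*q = ((q² + q²) + 0) - 3*q = (2*q² + 0) - 3*q = 2*q² - 3*q = -3*q + 2*q²)
O(b(y(3)))² = (6/((6*(-3 + 2*6))))² = (6/((6*(-3 + 12))))² = (6/((6*9)))² = (6/54)² = (6*(1/54))² = (⅑)² = 1/81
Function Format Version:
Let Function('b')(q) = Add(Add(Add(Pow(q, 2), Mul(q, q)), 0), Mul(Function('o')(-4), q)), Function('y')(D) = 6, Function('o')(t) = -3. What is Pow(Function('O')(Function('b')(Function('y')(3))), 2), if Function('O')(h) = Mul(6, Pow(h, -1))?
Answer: Rational(1, 81) ≈ 0.012346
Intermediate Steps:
Function('b')(q) = Add(Mul(-3, q), Mul(2, Pow(q, 2))) (Function('b')(q) = Add(Add(Add(Pow(q, 2), Mul(q, q)), 0), Mul(-3, q)) = Add(Add(Add(Pow(q, 2), Pow(q, 2)), 0), Mul(-3, q)) = Add(Add(Mul(2, Pow(q, 2)), 0), Mul(-3, q)) = Add(Mul(2, Pow(q, 2)), Mul(-3, q)) = Add(Mul(-3, q), Mul(2, Pow(q, 2))))
Pow(Function('O')(Function('b')(Function('y')(3))), 2) = Pow(Mul(6, Pow(Mul(6, Add(-3, Mul(2, 6))), -1)), 2) = Pow(Mul(6, Pow(Mul(6, Add(-3, 12)), -1)), 2) = Pow(Mul(6, Pow(Mul(6, 9), -1)), 2) = Pow(Mul(6, Pow(54, -1)), 2) = Pow(Mul(6, Rational(1, 54)), 2) = Pow(Rational(1, 9), 2) = Rational(1, 81)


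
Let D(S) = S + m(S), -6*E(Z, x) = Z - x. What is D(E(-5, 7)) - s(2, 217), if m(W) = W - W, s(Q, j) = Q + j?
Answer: -217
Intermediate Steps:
E(Z, x) = -Z/6 + x/6 (E(Z, x) = -(Z - x)/6 = -Z/6 + x/6)
m(W) = 0
D(S) = S (D(S) = S + 0 = S)
D(E(-5, 7)) - s(2, 217) = (-⅙*(-5) + (⅙)*7) - (2 + 217) = (⅚ + 7/6) - 1*219 = 2 - 219 = -217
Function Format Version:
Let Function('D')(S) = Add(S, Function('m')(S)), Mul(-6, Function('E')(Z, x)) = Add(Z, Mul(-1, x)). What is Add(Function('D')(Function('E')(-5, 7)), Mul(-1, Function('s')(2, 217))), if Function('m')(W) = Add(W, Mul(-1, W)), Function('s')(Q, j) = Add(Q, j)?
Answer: -217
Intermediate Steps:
Function('E')(Z, x) = Add(Mul(Rational(-1, 6), Z), Mul(Rational(1, 6), x)) (Function('E')(Z, x) = Mul(Rational(-1, 6), Add(Z, Mul(-1, x))) = Add(Mul(Rational(-1, 6), Z), Mul(Rational(1, 6), x)))
Function('m')(W) = 0
Function('D')(S) = S (Function('D')(S) = Add(S, 0) = S)
Add(Function('D')(Function('E')(-5, 7)), Mul(-1, Function('s')(2, 217))) = Add(Add(Mul(Rational(-1, 6), -5), Mul(Rational(1, 6), 7)), Mul(-1, Add(2, 217))) = Add(Add(Rational(5, 6), Rational(7, 6)), Mul(-1, 219)) = Add(2, -219) = -217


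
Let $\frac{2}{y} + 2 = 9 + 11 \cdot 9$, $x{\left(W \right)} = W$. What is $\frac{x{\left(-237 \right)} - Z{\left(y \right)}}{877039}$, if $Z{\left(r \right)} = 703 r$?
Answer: $- \frac{13264}{46483067} \approx -0.00028535$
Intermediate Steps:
$y = \frac{1}{53}$ ($y = \frac{2}{-2 + \left(9 + 11 \cdot 9\right)} = \frac{2}{-2 + \left(9 + 99\right)} = \frac{2}{-2 + 108} = \frac{2}{106} = 2 \cdot \frac{1}{106} = \frac{1}{53} \approx 0.018868$)
$\frac{x{\left(-237 \right)} - Z{\left(y \right)}}{877039} = \frac{-237 - 703 \cdot \frac{1}{53}}{877039} = \left(-237 - \frac{703}{53}\right) \frac{1}{877039} = \left(- \frac{13264}{53}\right) \frac{1}{877039} = - \frac{13264}{46483067}$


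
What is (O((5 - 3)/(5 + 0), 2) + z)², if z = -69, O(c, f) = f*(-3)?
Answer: 5625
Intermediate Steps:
O(c, f) = -3*f
(O((5 - 3)/(5 + 0), 2) + z)² = (-3*2 - 69)² = (-6 - 69)² = (-75)² = 5625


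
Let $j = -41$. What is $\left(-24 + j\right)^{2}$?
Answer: $4225$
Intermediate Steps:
$\left(-24 + j\right)^{2} = \left(-24 - 41\right)^{2} = \left(-65\right)^{2} = 4225$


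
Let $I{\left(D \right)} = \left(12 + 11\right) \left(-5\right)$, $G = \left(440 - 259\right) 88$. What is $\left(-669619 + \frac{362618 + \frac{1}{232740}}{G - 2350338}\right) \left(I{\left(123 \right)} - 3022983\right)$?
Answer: $\frac{42301416627692811388433}{20896560900} \approx 2.0243 \cdot 10^{12}$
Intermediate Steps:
$G = 15928$ ($G = 181 \cdot 88 = 15928$)
$I{\left(D \right)} = -115$ ($I{\left(D \right)} = 23 \left(-5\right) = -115$)
$\left(-669619 + \frac{362618 + \frac{1}{232740}}{G - 2350338}\right) \left(I{\left(123 \right)} - 3022983\right) = \left(-669619 + \frac{362618 + \frac{1}{232740}}{15928 - 2350338}\right) \left(-115 - 3022983\right) = \left(-669619 + \frac{362618 + \frac{1}{232740}}{-2334410}\right) \left(-3023098\right) = \left(-669619 + \frac{84395713321}{232740} \left(- \frac{1}{2334410}\right)\right) \left(-3023098\right) = \left(-669619 - \frac{84395713321}{543310583400}\right) \left(-3023098\right) = \left(- \frac{363811173941437921}{543310583400}\right) \left(-3023098\right) = \frac{42301416627692811388433}{20896560900}$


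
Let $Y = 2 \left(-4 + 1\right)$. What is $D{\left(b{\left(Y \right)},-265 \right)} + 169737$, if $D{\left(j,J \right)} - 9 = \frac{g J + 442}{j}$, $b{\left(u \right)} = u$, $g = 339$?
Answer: $\frac{1107869}{6} \approx 1.8464 \cdot 10^{5}$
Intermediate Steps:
$Y = -6$ ($Y = 2 \left(-3\right) = -6$)
$D{\left(j,J \right)} = 9 + \frac{442 + 339 J}{j}$ ($D{\left(j,J \right)} = 9 + \frac{339 J + 442}{j} = 9 + \frac{442 + 339 J}{j}$)
$D{\left(b{\left(Y \right)},-265 \right)} + 169737 = \frac{442 + 9 \left(-6\right) + 339 \left(-265\right)}{-6} + 169737 = - \frac{442 - 54 - 89835}{6} + 169737 = \left(- \frac{1}{6}\right) \left(-89447\right) + 169737 = \frac{89447}{6} + 169737 = \frac{1107869}{6}$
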